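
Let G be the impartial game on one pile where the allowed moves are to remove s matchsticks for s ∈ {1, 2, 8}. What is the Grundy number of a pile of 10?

1

Compute g(0), g(1), … for moves {1, 2, 8}:
g(0) = mex{} = 0
g(1) = mex{0} = 1
g(2) = mex{0,1} = 2
g(3) = mex{1,2} = 0
g(4) = mex{0,2} = 1
g(5) = mex{0,1} = 2
g(6) = mex{1,2} = 0
g(7) = mex{0,2} = 1
g(8) = mex{0,1} = 2
g(9) = mex{1,2} = 0
g(10) = mex{0,2} = 1
So g(10) = 1.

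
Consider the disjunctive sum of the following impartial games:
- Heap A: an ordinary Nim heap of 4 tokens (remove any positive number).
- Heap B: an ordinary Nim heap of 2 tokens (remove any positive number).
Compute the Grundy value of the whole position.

6

Heap A is a plain Nim heap of size 4, so its Grundy value is 4.
Heap B is a plain Nim heap of size 2, so its Grundy value is 2.
By the Sprague-Grundy theorem, the Grundy value of a sum of independent games is the XOR of the component values.
Combined value = 4 XOR 2 = 6.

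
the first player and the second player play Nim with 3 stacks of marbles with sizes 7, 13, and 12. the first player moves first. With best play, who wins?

Bitwise XOR of the heap sizes:
  0111  (7)
  1101  (13)
  1100  (12)
  ----
  0110  (6)
The nim-sum is 6 ≠ 0, so this is an N-position: the player to move can win; the first player has a winning move.

the first player wins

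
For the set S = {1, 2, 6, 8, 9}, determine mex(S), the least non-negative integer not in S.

0

0 is not in the set, so the mex is 0.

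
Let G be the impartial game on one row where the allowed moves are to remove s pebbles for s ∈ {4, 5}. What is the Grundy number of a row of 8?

2

Build the Grundy sequence with g(k) = mex{g(k−s) : s ∈ {4, 5}, s ≤ k}:
k:     0  1  2  3  4  5  6  7  8
g(k):  0  0  0  0  1  1  1  1  2
So g(8) = 2.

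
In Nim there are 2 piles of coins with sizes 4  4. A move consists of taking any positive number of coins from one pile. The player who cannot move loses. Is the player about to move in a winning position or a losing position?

Write each in binary and XOR column by column:
  100  (4)
  100  (4)
  ---
  000  (0)
The nim-sum is 0, so this is a P-position: the player to move is in a losing position under optimal play.

Losing position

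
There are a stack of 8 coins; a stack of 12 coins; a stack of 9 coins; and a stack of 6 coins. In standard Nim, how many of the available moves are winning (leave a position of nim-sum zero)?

Compute the nim-sum pairwise:
8 ⊕ 12 = 4
4 ⊕ 9 = 13
13 ⊕ 6 = 11
The overall nim-sum is X = 11. A stack of size p has a winning move iff p XOR X < p (reduce it to p XOR X).
  8: 8 XOR 11 = 3 < 8 — winning move (to 3).
  12: 12 XOR 11 = 7 < 12 — winning move (to 7).
  9: 9 XOR 11 = 2 < 9 — winning move (to 2).
  6: 6 XOR 11 = 13 ≥ 6 — no move.
That gives 3 winning moves.

3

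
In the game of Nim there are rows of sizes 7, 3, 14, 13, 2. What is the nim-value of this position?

Write each in binary and XOR column by column:
  0111  (7)
  0011  (3)
  1110  (14)
  1101  (13)
  0010  (2)
  ----
  0101  (5)

5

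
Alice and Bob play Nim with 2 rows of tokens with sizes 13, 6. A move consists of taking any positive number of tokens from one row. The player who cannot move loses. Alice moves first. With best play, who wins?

Alice wins

Nim-sum: 13 XOR 6 = 11.
The nim-sum is 11 ≠ 0, so this is an N-position: the player to move can win; Alice has a winning move.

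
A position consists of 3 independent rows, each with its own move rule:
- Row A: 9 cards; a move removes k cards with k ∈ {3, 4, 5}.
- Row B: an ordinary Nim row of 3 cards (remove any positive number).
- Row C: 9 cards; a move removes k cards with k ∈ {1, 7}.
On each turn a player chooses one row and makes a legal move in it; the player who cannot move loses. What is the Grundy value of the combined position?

Grundy values for row A (subtraction set {3, 4, 5}):
k:     0  1  2  3  4  5  6  7  8  9
g(k):  0  0  0  1  1  1  2  2  0  0
So g(9) = 0.
Row B is a plain Nim row of size 3, so its Grundy value is 3.
Grundy values for row C (subtraction set {1, 7}):
g(0) = mex{} = 0
g(1) = mex{0} = 1
g(2) = mex{1} = 0
g(3) = mex{0} = 1
g(4) = mex{1} = 0
g(5) = mex{0} = 1
g(6) = mex{1} = 0
g(7) = mex{0} = 1
g(8) = mex{1} = 0
g(9) = mex{0} = 1
So g(9) = 1.
The value of a disjunctive sum is the nim-sum of the parts.
Combined value = 0 ⊕ 3 ⊕ 1 = 2.

2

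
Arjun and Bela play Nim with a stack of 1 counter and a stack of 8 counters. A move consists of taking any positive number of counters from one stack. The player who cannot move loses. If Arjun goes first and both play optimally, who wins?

Compute the nim-sum pairwise:
1 XOR 8 = 9
The nim-sum is 9 ≠ 0, so this is an N-position: the player to move can win; Arjun has a winning move.

Arjun wins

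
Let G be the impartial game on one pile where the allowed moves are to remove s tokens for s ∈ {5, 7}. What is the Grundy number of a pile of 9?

Grundy values for subtraction set {5, 7}:
k:     0  1  2  3  4  5  6  7  8  9
g(k):  0  0  0  0  0  1  1  1  1  1
So g(9) = 1.

1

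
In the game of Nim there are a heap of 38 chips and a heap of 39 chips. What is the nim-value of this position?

1

Nim-sum: 38 ^ 39 = 1.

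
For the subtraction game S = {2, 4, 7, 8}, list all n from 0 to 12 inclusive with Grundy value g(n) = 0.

0, 1, 6, 11, 12

Build the Grundy sequence with g(k) = mex{g(k−s) : s ∈ {2, 4, 7, 8}, s ≤ k}:
k:     0  1  2  3  4  5  6  7  8  9 10 11 12
g(k):  0  0  1  1  2  2  0  3  1  4  2  0  0
The P-positions (g = 0) in 0..12 are 0, 1, 6, 11, 12.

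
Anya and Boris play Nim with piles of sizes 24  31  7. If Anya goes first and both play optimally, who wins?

Boris wins

Nim-sum: 24 ^ 31 ^ 7 = 0.
The nim-sum is 0, so this is a P-position: the player to move is in a losing position under optimal play; Anya is about to move from it and so loses — Boris wins.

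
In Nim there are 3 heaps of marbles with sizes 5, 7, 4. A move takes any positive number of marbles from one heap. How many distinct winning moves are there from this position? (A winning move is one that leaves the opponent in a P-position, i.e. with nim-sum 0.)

Write each in binary and XOR column by column:
  101  (5)
  111  (7)
  100  (4)
  ---
  110  (6)
The overall nim-sum is X = 6. A heap of size p has a winning move iff p XOR X < p (reduce it to p XOR X).
  5: 5 XOR 6 = 3 < 5 — winning move (to 3).
  7: 7 XOR 6 = 1 < 7 — winning move (to 1).
  4: 4 XOR 6 = 2 < 4 — winning move (to 2).
That gives 3 winning moves.

3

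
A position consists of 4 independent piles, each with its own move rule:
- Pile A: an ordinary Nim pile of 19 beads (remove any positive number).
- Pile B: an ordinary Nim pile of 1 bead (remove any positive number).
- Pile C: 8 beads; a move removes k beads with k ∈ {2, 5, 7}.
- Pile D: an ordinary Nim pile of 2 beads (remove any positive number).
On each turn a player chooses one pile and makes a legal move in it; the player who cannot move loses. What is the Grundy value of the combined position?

18

Pile A is a plain Nim pile of size 19, so its Grundy value is 19.
Pile B is a plain Nim pile of size 1, so its Grundy value is 1.
Build the Grundy sequence for pile C with g(k) = mex{g(k−s) : s ∈ {2, 5, 7}, s ≤ k}:
k:     0  1  2  3  4  5  6  7  8
g(k):  0  0  1  1  0  2  1  3  2
So g(8) = 2.
Pile D is a plain Nim pile of size 2, so its Grundy value is 2.
By the Sprague-Grundy theorem, the Grundy value of a sum of independent games is the XOR of the component values.
Combined value = 19 ⊕ 1 ⊕ 2 ⊕ 2 = 18.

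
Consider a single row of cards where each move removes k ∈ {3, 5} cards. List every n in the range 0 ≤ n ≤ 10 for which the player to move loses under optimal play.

0, 1, 2, 8, 9, 10

Compute g(0), g(1), … for moves {3, 5}:
g(0) = mex{} = 0
g(1) = mex{} = 0
g(2) = mex{} = 0
g(3) = mex{0} = 1
g(4) = mex{0} = 1
g(5) = mex{0} = 1
g(6) = mex{0,1} = 2
g(7) = mex{0,1} = 2
g(8) = mex{1} = 0
g(9) = mex{1,2} = 0
g(10) = mex{1,2} = 0
The P-positions (g = 0) in 0..10 are 0, 1, 2, 8, 9, 10.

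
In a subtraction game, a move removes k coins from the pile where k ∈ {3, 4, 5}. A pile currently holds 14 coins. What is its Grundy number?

Compute g(0), g(1), … for moves {3, 4, 5}:
g(0) = mex{} = 0
g(1) = mex{} = 0
g(2) = mex{} = 0
g(3) = mex{0} = 1
g(4) = mex{0} = 1
g(5) = mex{0} = 1
g(6) = mex{0,1} = 2
g(7) = mex{0,1} = 2
g(8) = mex{1} = 0
g(9) = mex{1,2} = 0
g(10) = mex{1,2} = 0
g(11) = mex{0,2} = 1
g(12) = mex{0,2} = 1
g(13) = mex{0} = 1
g(14) = mex{0,1} = 2
So g(14) = 2.

2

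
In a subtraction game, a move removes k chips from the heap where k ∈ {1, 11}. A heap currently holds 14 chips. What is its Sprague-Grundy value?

0

Grundy values for subtraction set {1, 11}:
g(0) = mex{} = 0
g(1) = mex{0} = 1
g(2) = mex{1} = 0
g(3) = mex{0} = 1
g(4) = mex{1} = 0
g(5) = mex{0} = 1
g(6) = mex{1} = 0
g(7) = mex{0} = 1
g(8) = mex{1} = 0
g(9) = mex{0} = 1
g(10) = mex{1} = 0
g(11) = mex{0} = 1
g(12) = mex{1} = 0
g(13) = mex{0} = 1
g(14) = mex{1} = 0
So g(14) = 0.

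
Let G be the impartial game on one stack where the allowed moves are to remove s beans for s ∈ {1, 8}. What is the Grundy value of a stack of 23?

1

Compute g(0), g(1), … for moves {1, 8}:
k:     0  1  2  3  4  5  6  7  8  9 10 11 12 13 14 15 16 17 18 19 20 21 22 23
g(k):  0  1  0  1  0  1  0  1  2  0  1  0  1  0  1  0  1  2  0  1  0  1  0  1
So g(23) = 1.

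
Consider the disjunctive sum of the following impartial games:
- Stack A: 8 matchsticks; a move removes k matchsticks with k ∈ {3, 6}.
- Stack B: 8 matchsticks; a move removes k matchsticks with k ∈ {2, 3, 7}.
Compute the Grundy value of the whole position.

For stack A, compute g(0), g(1), … with moves {3, 6}:
g(0) = mex{} = 0
g(1) = mex{} = 0
g(2) = mex{} = 0
g(3) = mex{0} = 1
g(4) = mex{0} = 1
g(5) = mex{0} = 1
g(6) = mex{0,1} = 2
g(7) = mex{0,1} = 2
g(8) = mex{0,1} = 2
So g(8) = 2.
For stack B, compute g(0), g(1), … with moves {2, 3, 7}:
g(0) = mex{} = 0
g(1) = mex{} = 0
g(2) = mex{0} = 1
g(3) = mex{0} = 1
g(4) = mex{0,1} = 2
g(5) = mex{1} = 0
g(6) = mex{1,2} = 0
g(7) = mex{0,2} = 1
g(8) = mex{0} = 1
So g(8) = 1.
By the Sprague-Grundy theorem, the Grundy value of a sum of independent games is the XOR of the component values.
Combined value = 2 ⊕ 1 = 3.

3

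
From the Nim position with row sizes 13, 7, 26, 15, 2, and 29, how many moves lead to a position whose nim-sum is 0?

0

Nim-sum: 13 ⊕ 7 ⊕ 26 ⊕ 15 ⊕ 2 ⊕ 29 = 0.
The nim-sum is already 0, so every move leaves a nonzero nim-sum — there are no winning moves.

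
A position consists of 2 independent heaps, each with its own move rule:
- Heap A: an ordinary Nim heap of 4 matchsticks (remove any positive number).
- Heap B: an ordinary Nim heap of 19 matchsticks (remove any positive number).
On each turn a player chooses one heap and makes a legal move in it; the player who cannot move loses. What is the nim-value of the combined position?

Heap A is a plain Nim heap of size 4, so its Grundy value is 4.
Heap B is a plain Nim heap of size 19, so its Grundy value is 19.
By the Sprague-Grundy theorem, the Grundy value of a sum of independent games is the XOR of the component values.
Combined value = 4 ⊕ 19 = 23.

23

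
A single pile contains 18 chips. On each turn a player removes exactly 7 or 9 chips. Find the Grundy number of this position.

0

Build the Grundy sequence with g(k) = mex{g(k−s) : s ∈ {7, 9}, s ≤ k}:
k:     0  1  2  3  4  5  6  7  8  9 10 11 12 13 14 15 16 17 18
g(k):  0  0  0  0  0  0  0  1  1  1  1  1  1  1  2  2  0  0  0
So g(18) = 0.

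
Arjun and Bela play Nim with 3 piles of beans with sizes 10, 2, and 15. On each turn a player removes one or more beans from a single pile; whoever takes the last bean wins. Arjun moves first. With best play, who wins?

Arjun wins

Write each in binary and XOR column by column:
  1010  (10)
  0010  (2)
  1111  (15)
  ----
  0111  (7)
The nim-sum is 7 ≠ 0, so this is an N-position: the player to move can win; Arjun has a winning move.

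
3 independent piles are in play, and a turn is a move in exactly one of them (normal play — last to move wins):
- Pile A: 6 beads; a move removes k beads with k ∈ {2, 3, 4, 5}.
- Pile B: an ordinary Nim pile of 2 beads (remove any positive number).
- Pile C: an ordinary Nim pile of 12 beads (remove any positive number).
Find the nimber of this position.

Build the Grundy sequence for pile A with g(k) = mex{g(k−s) : s ∈ {2, 3, 4, 5}, s ≤ k}:
g(0) = mex{} = 0
g(1) = mex{} = 0
g(2) = mex{0} = 1
g(3) = mex{0} = 1
g(4) = mex{0,1} = 2
g(5) = mex{0,1} = 2
g(6) = mex{0,1,2} = 3
So g(6) = 3.
Pile B is a plain Nim pile of size 2, so its Grundy value is 2.
Pile C is a plain Nim pile of size 12, so its Grundy value is 12.
The value of a disjunctive sum is the nim-sum of the parts.
Combined value = 3 XOR 2 XOR 12 = 13.

13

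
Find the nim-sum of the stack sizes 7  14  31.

22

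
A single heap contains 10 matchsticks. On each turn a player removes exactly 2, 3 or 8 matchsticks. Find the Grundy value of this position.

Build the Grundy sequence with g(k) = mex{g(k−s) : s ∈ {2, 3, 8}, s ≤ k}:
k:     0  1  2  3  4  5  6  7  8  9 10
g(k):  0  0  1  1  2  0  0  1  1  2  0
So g(10) = 0.

0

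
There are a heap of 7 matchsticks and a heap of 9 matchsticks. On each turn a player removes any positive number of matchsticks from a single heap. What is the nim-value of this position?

14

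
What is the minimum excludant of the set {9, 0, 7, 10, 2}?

0 is in the set but 1 is not, so the mex is 1.

1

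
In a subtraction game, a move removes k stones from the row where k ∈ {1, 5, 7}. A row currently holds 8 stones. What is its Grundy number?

0

Grundy values for subtraction set {1, 5, 7}:
g(0) = mex{} = 0
g(1) = mex{0} = 1
g(2) = mex{1} = 0
g(3) = mex{0} = 1
g(4) = mex{1} = 0
g(5) = mex{0} = 1
g(6) = mex{1} = 0
g(7) = mex{0} = 1
g(8) = mex{1} = 0
So g(8) = 0.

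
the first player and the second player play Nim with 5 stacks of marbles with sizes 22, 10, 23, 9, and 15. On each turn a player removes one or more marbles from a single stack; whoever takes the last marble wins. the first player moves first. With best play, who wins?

Nim-sum: 22 ^ 10 ^ 23 ^ 9 ^ 15 = 13.
The nim-sum is 13 ≠ 0, so this is an N-position: the player to move can win; the first player has a winning move.

the first player wins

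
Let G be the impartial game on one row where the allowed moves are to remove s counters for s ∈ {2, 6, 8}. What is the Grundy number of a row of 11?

3

Build the Grundy sequence with g(k) = mex{g(k−s) : s ∈ {2, 6, 8}, s ≤ k}:
k:     0  1  2  3  4  5  6  7  8  9 10 11
g(k):  0  0  1  1  0  0  1  1  2  2  3  3
So g(11) = 3.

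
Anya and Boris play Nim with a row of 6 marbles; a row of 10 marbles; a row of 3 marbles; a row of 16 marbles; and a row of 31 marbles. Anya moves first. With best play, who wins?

Boris wins

Bitwise XOR of the heap sizes:
  00110  (6)
  01010  (10)
  00011  (3)
  10000  (16)
  11111  (31)
  -----
  00000  (0)
The nim-sum is 0, so this is a P-position: the player to move is in a losing position under optimal play; Anya is about to move from it and so loses — Boris wins.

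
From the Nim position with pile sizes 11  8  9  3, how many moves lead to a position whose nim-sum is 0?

3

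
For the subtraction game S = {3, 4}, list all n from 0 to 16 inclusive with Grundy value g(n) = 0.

0, 1, 2, 7, 8, 9, 14, 15, 16

Compute g(0), g(1), … for moves {3, 4}:
k:     0  1  2  3  4  5  6  7  8  9 10 11 12 13 14 15 16
g(k):  0  0  0  1  1  1  2  0  0  0  1  1  1  2  0  0  0
The P-positions (g = 0) in 0..16 are 0, 1, 2, 7, 8, 9, 14, 15, 16.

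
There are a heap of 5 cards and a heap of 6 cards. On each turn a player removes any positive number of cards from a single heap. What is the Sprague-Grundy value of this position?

In binary:
  101  (5)
  110  (6)
  ---
  011  (3)

3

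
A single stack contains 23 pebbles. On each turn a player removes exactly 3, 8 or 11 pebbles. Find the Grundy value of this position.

Compute g(0), g(1), … for moves {3, 8, 11}:
k:     0  1  2  3  4  5  6  7  8  9 10 11 12 13 14 15 16 17 18 19 20 21 22 23
g(k):  0  0  0  1  1  1  0  0  2  1  1  3  2  2  2  3  0  3  2  1  0  0  0  1
So g(23) = 1.

1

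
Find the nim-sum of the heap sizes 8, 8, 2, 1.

In binary:
  1000  (8)
  1000  (8)
  0010  (2)
  0001  (1)
  ----
  0011  (3)

3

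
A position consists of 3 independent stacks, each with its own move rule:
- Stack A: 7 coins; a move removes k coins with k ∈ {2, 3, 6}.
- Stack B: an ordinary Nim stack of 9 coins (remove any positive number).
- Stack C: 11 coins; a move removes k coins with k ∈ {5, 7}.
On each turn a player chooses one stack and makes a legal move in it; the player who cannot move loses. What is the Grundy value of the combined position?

Grundy values for stack A (subtraction set {2, 3, 6}):
g(0) = mex{} = 0
g(1) = mex{} = 0
g(2) = mex{0} = 1
g(3) = mex{0} = 1
g(4) = mex{0,1} = 2
g(5) = mex{1} = 0
g(6) = mex{0,1,2} = 3
g(7) = mex{0,2} = 1
So g(7) = 1.
Stack B is a plain Nim stack of size 9, so its Grundy value is 9.
Build the Grundy sequence for stack C with g(k) = mex{g(k−s) : s ∈ {5, 7}, s ≤ k}:
k:     0  1  2  3  4  5  6  7  8  9 10 11
g(k):  0  0  0  0  0  1  1  1  1  1  2  2
So g(11) = 2.
By the Sprague-Grundy theorem, the Grundy value of a sum of independent games is the XOR of the component values.
Combined value = 1 XOR 9 XOR 2 = 10.

10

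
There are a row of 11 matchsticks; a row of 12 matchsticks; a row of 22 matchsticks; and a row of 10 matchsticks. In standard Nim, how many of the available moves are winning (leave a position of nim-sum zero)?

1

Compute the nim-sum pairwise:
11 XOR 12 = 7
7 XOR 22 = 17
17 XOR 10 = 27
The overall nim-sum is X = 27. A row of size p has a winning move iff p XOR X < p (reduce it to p XOR X).
  11: 11 XOR 27 = 16 ≥ 11 — no move.
  12: 12 XOR 27 = 23 ≥ 12 — no move.
  22: 22 XOR 27 = 13 < 22 — winning move (to 13).
  10: 10 XOR 27 = 17 ≥ 10 — no move.
That gives 1 winning move.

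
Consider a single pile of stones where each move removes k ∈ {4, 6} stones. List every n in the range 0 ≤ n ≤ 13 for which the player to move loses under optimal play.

Build the Grundy sequence with g(k) = mex{g(k−s) : s ∈ {4, 6}, s ≤ k}:
g(0) = mex{} = 0
g(1) = mex{} = 0
g(2) = mex{} = 0
g(3) = mex{} = 0
g(4) = mex{0} = 1
g(5) = mex{0} = 1
g(6) = mex{0} = 1
g(7) = mex{0} = 1
g(8) = mex{0,1} = 2
g(9) = mex{0,1} = 2
g(10) = mex{1} = 0
g(11) = mex{1} = 0
g(12) = mex{1,2} = 0
g(13) = mex{1,2} = 0
The P-positions (g = 0) in 0..13 are 0, 1, 2, 3, 10, 11, 12, 13.

0, 1, 2, 3, 10, 11, 12, 13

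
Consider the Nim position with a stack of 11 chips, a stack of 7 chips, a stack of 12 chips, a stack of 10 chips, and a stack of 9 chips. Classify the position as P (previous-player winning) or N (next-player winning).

Compute the nim-sum pairwise:
11 ⊕ 7 = 12
12 ⊕ 12 = 0
0 ⊕ 10 = 10
10 ⊕ 9 = 3
The nim-sum is 3 ≠ 0, so this is an N-position: the player to move can win.

N-position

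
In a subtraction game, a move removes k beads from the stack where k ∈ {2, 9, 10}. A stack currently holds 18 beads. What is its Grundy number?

Grundy values for subtraction set {2, 9, 10}:
k:     0  1  2  3  4  5  6  7  8  9 10 11 12 13 14 15 16 17 18
g(k):  0  0  1  1  0  0  1  1  0  2  1  3  0  2  1  3  0  2  1
So g(18) = 1.

1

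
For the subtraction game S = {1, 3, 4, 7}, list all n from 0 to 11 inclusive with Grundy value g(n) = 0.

0, 2, 8, 10

Grundy values for subtraction set {1, 3, 4, 7}:
k:     0  1  2  3  4  5  6  7  8  9 10 11
g(k):  0  1  0  1  2  3  2  3  0  1  0  1
The P-positions (g = 0) in 0..11 are 0, 2, 8, 10.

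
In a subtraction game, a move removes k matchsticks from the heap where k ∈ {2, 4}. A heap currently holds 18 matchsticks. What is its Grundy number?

Compute g(0), g(1), … for moves {2, 4}:
k:     0  1  2  3  4  5  6  7  8  9 10 11 12 13 14 15 16 17 18
g(k):  0  0  1  1  2  2  0  0  1  1  2  2  0  0  1  1  2  2  0
So g(18) = 0.

0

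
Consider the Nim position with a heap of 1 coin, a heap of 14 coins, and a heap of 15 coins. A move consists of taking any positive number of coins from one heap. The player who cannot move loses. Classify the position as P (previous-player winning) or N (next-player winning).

P-position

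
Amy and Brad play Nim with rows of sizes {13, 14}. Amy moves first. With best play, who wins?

Amy wins

Nim-sum: 13 ^ 14 = 3.
The nim-sum is 3 ≠ 0, so this is an N-position: the player to move can win; Amy has a winning move.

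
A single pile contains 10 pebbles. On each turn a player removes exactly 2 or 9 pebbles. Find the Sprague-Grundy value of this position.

1

Build the Grundy sequence with g(k) = mex{g(k−s) : s ∈ {2, 9}, s ≤ k}:
k:     0  1  2  3  4  5  6  7  8  9 10
g(k):  0  0  1  1  0  0  1  1  0  2  1
So g(10) = 1.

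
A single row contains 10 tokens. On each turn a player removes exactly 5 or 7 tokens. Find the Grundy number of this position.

2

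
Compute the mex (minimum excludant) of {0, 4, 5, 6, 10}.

1

0 is in the set but 1 is not, so the mex is 1.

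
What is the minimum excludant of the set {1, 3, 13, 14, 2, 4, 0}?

5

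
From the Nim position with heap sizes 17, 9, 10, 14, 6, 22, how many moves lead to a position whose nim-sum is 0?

3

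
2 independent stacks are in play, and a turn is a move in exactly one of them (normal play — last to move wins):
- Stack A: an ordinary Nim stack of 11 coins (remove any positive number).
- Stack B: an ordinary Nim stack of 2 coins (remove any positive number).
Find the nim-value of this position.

9

Stack A is a plain Nim stack of size 11, so its Grundy value is 11.
Stack B is a plain Nim stack of size 2, so its Grundy value is 2.
By the Sprague-Grundy theorem, the Grundy value of a sum of independent games is the XOR of the component values.
Combined value = 11 ⊕ 2 = 9.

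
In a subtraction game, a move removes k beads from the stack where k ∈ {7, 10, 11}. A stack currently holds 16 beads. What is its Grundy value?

Grundy values for subtraction set {7, 10, 11}:
k:     0  1  2  3  4  5  6  7  8  9 10 11 12 13 14 15 16
g(k):  0  0  0  0  0  0  0  1  1  1  1  1  1  1  2  2  2
So g(16) = 2.

2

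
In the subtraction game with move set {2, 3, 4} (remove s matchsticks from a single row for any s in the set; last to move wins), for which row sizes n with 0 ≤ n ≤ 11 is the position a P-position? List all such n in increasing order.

0, 1, 6, 7

Build the Grundy sequence with g(k) = mex{g(k−s) : s ∈ {2, 3, 4}, s ≤ k}:
k:     0  1  2  3  4  5  6  7  8  9 10 11
g(k):  0  0  1  1  2  2  0  0  1  1  2  2
The P-positions (g = 0) in 0..11 are 0, 1, 6, 7.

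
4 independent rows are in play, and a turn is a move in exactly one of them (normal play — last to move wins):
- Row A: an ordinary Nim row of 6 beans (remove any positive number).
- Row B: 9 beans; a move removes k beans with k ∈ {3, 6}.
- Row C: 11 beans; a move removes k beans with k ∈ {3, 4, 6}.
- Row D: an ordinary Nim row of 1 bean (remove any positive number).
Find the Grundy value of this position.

Row A is a plain Nim row of size 6, so its Grundy value is 6.
For row B, compute g(0), g(1), … with moves {3, 6}:
g(0) = mex{} = 0
g(1) = mex{} = 0
g(2) = mex{} = 0
g(3) = mex{0} = 1
g(4) = mex{0} = 1
g(5) = mex{0} = 1
g(6) = mex{0,1} = 2
g(7) = mex{0,1} = 2
g(8) = mex{0,1} = 2
g(9) = mex{1,2} = 0
So g(9) = 0.
Grundy values for row C (subtraction set {3, 4, 6}):
k:     0  1  2  3  4  5  6  7  8  9 10 11
g(k):  0  0  0  1  1  1  2  2  2  0  0  0
So g(11) = 0.
Row D is a plain Nim row of size 1, so its Grundy value is 1.
By the Sprague-Grundy theorem, the Grundy value of a sum of independent games is the XOR of the component values.
Combined value = 6 XOR 0 XOR 0 XOR 1 = 7.

7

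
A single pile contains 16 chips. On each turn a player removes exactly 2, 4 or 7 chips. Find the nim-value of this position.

2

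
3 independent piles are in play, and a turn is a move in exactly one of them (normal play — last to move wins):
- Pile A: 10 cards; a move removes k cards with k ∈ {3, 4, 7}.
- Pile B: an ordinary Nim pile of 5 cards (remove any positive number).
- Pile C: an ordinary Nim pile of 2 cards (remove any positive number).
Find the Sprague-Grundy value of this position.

7

Build the Grundy sequence for pile A with g(k) = mex{g(k−s) : s ∈ {3, 4, 7}, s ≤ k}:
g(0) = mex{} = 0
g(1) = mex{} = 0
g(2) = mex{} = 0
g(3) = mex{0} = 1
g(4) = mex{0} = 1
g(5) = mex{0} = 1
g(6) = mex{0,1} = 2
g(7) = mex{0,1} = 2
g(8) = mex{0,1} = 2
g(9) = mex{0,1,2} = 3
g(10) = mex{1,2} = 0
So g(10) = 0.
Pile B is a plain Nim pile of size 5, so its Grundy value is 5.
Pile C is a plain Nim pile of size 2, so its Grundy value is 2.
The value of a disjunctive sum is the nim-sum of the parts.
Combined value = 0 XOR 5 XOR 2 = 7.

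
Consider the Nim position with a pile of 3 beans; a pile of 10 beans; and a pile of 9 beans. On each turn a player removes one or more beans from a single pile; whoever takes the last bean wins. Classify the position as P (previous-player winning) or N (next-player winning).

P-position

Nim-sum: 3 ⊕ 10 ⊕ 9 = 0.
The nim-sum is 0, so this is a P-position: the player to move is in a losing position under optimal play.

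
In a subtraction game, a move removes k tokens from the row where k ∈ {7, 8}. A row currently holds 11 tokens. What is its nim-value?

1

Compute g(0), g(1), … for moves {7, 8}:
k:     0  1  2  3  4  5  6  7  8  9 10 11
g(k):  0  0  0  0  0  0  0  1  1  1  1  1
So g(11) = 1.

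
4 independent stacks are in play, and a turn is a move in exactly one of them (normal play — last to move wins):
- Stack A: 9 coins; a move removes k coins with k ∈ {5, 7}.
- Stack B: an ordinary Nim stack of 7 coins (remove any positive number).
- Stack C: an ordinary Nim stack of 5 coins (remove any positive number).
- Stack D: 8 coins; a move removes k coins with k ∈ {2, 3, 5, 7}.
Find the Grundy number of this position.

7

Grundy values for stack A (subtraction set {5, 7}):
k:     0  1  2  3  4  5  6  7  8  9
g(k):  0  0  0  0  0  1  1  1  1  1
So g(9) = 1.
Stack B is a plain Nim stack of size 7, so its Grundy value is 7.
Stack C is a plain Nim stack of size 5, so its Grundy value is 5.
Build the Grundy sequence for stack D with g(k) = mex{g(k−s) : s ∈ {2, 3, 5, 7}, s ≤ k}:
k:     0  1  2  3  4  5  6  7  8
g(k):  0  0  1  1  2  2  3  3  4
So g(8) = 4.
By the Sprague-Grundy theorem, the Grundy value of a sum of independent games is the XOR of the component values.
Combined value = 1 ⊕ 7 ⊕ 5 ⊕ 4 = 7.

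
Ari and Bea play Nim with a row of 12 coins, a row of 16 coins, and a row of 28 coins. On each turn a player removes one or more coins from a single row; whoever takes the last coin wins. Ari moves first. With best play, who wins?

Write each in binary and XOR column by column:
  01100  (12)
  10000  (16)
  11100  (28)
  -----
  00000  (0)
The nim-sum is 0, so this is a P-position: the player to move is in a losing position under optimal play; Ari is about to move from it and so loses — Bea wins.

Bea wins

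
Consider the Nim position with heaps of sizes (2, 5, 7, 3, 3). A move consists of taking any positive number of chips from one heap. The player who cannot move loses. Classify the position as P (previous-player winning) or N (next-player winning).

Compute the nim-sum pairwise:
2 XOR 5 = 7
7 XOR 7 = 0
0 XOR 3 = 3
3 XOR 3 = 0
The nim-sum is 0, so this is a P-position: the player to move is in a losing position under optimal play.

P-position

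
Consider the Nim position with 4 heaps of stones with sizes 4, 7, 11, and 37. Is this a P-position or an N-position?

Compute the nim-sum pairwise:
4 ^ 7 = 3
3 ^ 11 = 8
8 ^ 37 = 45
The nim-sum is 45 ≠ 0, so this is an N-position: the player to move can win.

N-position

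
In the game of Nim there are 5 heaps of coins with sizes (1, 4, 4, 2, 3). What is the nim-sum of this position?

0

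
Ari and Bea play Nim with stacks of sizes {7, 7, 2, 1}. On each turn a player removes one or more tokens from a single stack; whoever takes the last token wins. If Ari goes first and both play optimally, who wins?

Ari wins

Nim-sum: 7 ⊕ 7 ⊕ 2 ⊕ 1 = 3.
The nim-sum is 3 ≠ 0, so this is an N-position: the player to move can win; Ari has a winning move.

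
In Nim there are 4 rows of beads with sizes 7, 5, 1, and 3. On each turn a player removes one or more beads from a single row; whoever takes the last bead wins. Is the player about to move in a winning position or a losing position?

Losing position

In binary:
  111  (7)
  101  (5)
  001  (1)
  011  (3)
  ---
  000  (0)
The nim-sum is 0, so this is a P-position: the player to move is in a losing position under optimal play.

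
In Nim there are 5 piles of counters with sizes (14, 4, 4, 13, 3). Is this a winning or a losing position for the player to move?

Nim-sum: 14 ⊕ 4 ⊕ 4 ⊕ 13 ⊕ 3 = 0.
The nim-sum is 0, so this is a P-position: the player to move is in a losing position under optimal play.

Losing position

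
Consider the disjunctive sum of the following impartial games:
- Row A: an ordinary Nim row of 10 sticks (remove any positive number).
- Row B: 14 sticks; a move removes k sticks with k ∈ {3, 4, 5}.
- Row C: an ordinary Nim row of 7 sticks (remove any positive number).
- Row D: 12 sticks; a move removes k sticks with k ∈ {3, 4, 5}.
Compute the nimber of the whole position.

14

Row A is a plain Nim row of size 10, so its Grundy value is 10.
Grundy values for row B (subtraction set {3, 4, 5}):
g(0) = mex{} = 0
g(1) = mex{} = 0
g(2) = mex{} = 0
g(3) = mex{0} = 1
g(4) = mex{0} = 1
g(5) = mex{0} = 1
g(6) = mex{0,1} = 2
g(7) = mex{0,1} = 2
g(8) = mex{1} = 0
g(9) = mex{1,2} = 0
g(10) = mex{1,2} = 0
g(11) = mex{0,2} = 1
g(12) = mex{0,2} = 1
g(13) = mex{0} = 1
g(14) = mex{0,1} = 2
So g(14) = 2.
Row C is a plain Nim row of size 7, so its Grundy value is 7.
Grundy values for row D (subtraction set {3, 4, 5}):
g(0) = mex{} = 0
g(1) = mex{} = 0
g(2) = mex{} = 0
g(3) = mex{0} = 1
g(4) = mex{0} = 1
g(5) = mex{0} = 1
g(6) = mex{0,1} = 2
g(7) = mex{0,1} = 2
g(8) = mex{1} = 0
g(9) = mex{1,2} = 0
g(10) = mex{1,2} = 0
g(11) = mex{0,2} = 1
g(12) = mex{0,2} = 1
So g(12) = 1.
By the Sprague-Grundy theorem, the Grundy value of a sum of independent games is the XOR of the component values.
Combined value = 10 ⊕ 2 ⊕ 7 ⊕ 1 = 14.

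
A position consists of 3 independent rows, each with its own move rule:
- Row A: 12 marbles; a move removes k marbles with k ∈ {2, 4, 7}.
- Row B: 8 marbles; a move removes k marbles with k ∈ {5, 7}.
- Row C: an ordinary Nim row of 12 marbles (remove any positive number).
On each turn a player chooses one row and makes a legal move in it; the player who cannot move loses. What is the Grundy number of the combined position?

13

For row A, compute g(0), g(1), … with moves {2, 4, 7}:
k:     0  1  2  3  4  5  6  7  8  9 10 11 12
g(k):  0  0  1  1  2  2  0  3  1  0  2  1  0
So g(12) = 0.
For row B, compute g(0), g(1), … with moves {5, 7}:
k:     0  1  2  3  4  5  6  7  8
g(k):  0  0  0  0  0  1  1  1  1
So g(8) = 1.
Row C is a plain Nim row of size 12, so its Grundy value is 12.
The value of a disjunctive sum is the nim-sum of the parts.
Combined value = 0 XOR 1 XOR 12 = 13.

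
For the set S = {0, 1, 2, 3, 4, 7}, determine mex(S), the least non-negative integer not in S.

The values 0, 1, 2, 3, 4 are all present; 5 is the first non-negative integer missing from the set.

5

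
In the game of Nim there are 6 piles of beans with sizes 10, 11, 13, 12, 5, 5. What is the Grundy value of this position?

Compute the nim-sum pairwise:
10 XOR 11 = 1
1 XOR 13 = 12
12 XOR 12 = 0
0 XOR 5 = 5
5 XOR 5 = 0

0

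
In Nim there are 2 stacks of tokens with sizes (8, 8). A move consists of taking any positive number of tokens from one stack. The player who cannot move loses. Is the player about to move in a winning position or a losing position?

Losing position

Nim-sum: 8 XOR 8 = 0.
The nim-sum is 0, so this is a P-position: the player to move is in a losing position under optimal play.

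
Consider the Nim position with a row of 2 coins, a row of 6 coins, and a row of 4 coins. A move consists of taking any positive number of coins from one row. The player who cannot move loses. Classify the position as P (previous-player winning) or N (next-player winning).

P-position

Nim-sum: 2 XOR 6 XOR 4 = 0.
The nim-sum is 0, so this is a P-position: the player to move is in a losing position under optimal play.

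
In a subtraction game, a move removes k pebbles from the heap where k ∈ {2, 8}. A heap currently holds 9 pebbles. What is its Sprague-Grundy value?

2

Compute g(0), g(1), … for moves {2, 8}:
g(0) = mex{} = 0
g(1) = mex{} = 0
g(2) = mex{0} = 1
g(3) = mex{0} = 1
g(4) = mex{1} = 0
g(5) = mex{1} = 0
g(6) = mex{0} = 1
g(7) = mex{0} = 1
g(8) = mex{0,1} = 2
g(9) = mex{0,1} = 2
So g(9) = 2.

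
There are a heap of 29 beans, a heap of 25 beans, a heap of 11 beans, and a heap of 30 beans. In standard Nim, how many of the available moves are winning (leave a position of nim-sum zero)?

Nim-sum: 29 ⊕ 25 ⊕ 11 ⊕ 30 = 17.
The overall nim-sum is X = 17. A heap of size p has a winning move iff p XOR X < p (reduce it to p XOR X).
  29: 29 XOR 17 = 12 < 29 — winning move (to 12).
  25: 25 XOR 17 = 8 < 25 — winning move (to 8).
  11: 11 XOR 17 = 26 ≥ 11 — no move.
  30: 30 XOR 17 = 15 < 30 — winning move (to 15).
That gives 3 winning moves.

3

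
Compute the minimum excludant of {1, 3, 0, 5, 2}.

The values 0, 1, 2, 3 are all present; 4 is the first non-negative integer missing from the set.

4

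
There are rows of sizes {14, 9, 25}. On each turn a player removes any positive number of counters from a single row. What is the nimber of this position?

30

Nim-sum: 14 XOR 9 XOR 25 = 30.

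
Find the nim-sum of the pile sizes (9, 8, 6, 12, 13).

6

Write each in binary and XOR column by column:
  1001  (9)
  1000  (8)
  0110  (6)
  1100  (12)
  1101  (13)
  ----
  0110  (6)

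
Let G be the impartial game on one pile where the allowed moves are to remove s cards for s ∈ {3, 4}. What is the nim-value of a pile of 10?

1

Grundy values for subtraction set {3, 4}:
g(0) = mex{} = 0
g(1) = mex{} = 0
g(2) = mex{} = 0
g(3) = mex{0} = 1
g(4) = mex{0} = 1
g(5) = mex{0} = 1
g(6) = mex{0,1} = 2
g(7) = mex{1} = 0
g(8) = mex{1} = 0
g(9) = mex{1,2} = 0
g(10) = mex{0,2} = 1
So g(10) = 1.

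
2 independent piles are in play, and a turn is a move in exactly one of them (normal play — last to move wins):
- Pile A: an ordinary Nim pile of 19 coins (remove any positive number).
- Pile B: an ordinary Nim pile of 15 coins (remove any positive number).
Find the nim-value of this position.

28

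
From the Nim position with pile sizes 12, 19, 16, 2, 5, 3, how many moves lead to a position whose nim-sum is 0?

Compute the nim-sum pairwise:
12 ⊕ 19 = 31
31 ⊕ 16 = 15
15 ⊕ 2 = 13
13 ⊕ 5 = 8
8 ⊕ 3 = 11
The overall nim-sum is X = 11. A pile of size p has a winning move iff p XOR X < p (reduce it to p XOR X).
  12: 12 XOR 11 = 7 < 12 — winning move (to 7).
  19: 19 XOR 11 = 24 ≥ 19 — no move.
  16: 16 XOR 11 = 27 ≥ 16 — no move.
  2: 2 XOR 11 = 9 ≥ 2 — no move.
  5: 5 XOR 11 = 14 ≥ 5 — no move.
  3: 3 XOR 11 = 8 ≥ 3 — no move.
That gives 1 winning move.

1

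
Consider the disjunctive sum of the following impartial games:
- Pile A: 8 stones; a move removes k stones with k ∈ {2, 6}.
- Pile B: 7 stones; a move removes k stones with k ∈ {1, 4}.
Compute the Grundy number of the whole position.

For pile A, compute g(0), g(1), … with moves {2, 6}:
k:     0  1  2  3  4  5  6  7  8
g(k):  0  0  1  1  0  0  1  1  0
So g(8) = 0.
Grundy values for pile B (subtraction set {1, 4}):
k:     0  1  2  3  4  5  6  7
g(k):  0  1  0  1  2  0  1  0
So g(7) = 0.
The value of a disjunctive sum is the nim-sum of the parts.
Combined value = 0 XOR 0 = 0.

0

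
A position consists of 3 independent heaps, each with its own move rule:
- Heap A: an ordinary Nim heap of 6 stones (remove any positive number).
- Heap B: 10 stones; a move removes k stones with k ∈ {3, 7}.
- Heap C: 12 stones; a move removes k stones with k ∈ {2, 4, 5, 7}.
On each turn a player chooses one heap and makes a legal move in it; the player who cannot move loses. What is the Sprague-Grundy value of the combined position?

7

Heap A is a plain Nim heap of size 6, so its Grundy value is 6.
For heap B, compute g(0), g(1), … with moves {3, 7}:
g(0) = mex{} = 0
g(1) = mex{} = 0
g(2) = mex{} = 0
g(3) = mex{0} = 1
g(4) = mex{0} = 1
g(5) = mex{0} = 1
g(6) = mex{1} = 0
g(7) = mex{0,1} = 2
g(8) = mex{0,1} = 2
g(9) = mex{0} = 1
g(10) = mex{1,2} = 0
So g(10) = 0.
For heap C, compute g(0), g(1), … with moves {2, 4, 5, 7}:
g(0) = mex{} = 0
g(1) = mex{} = 0
g(2) = mex{0} = 1
g(3) = mex{0} = 1
g(4) = mex{0,1} = 2
g(5) = mex{0,1} = 2
g(6) = mex{0,1,2} = 3
g(7) = mex{0,1,2} = 3
g(8) = mex{0,1,2,3} = 4
g(9) = mex{1,2,3} = 0
g(10) = mex{1,2,3,4} = 0
g(11) = mex{0,2,3} = 1
g(12) = mex{0,2,3,4} = 1
So g(12) = 1.
By the Sprague-Grundy theorem, the Grundy value of a sum of independent games is the XOR of the component values.
Combined value = 6 ⊕ 0 ⊕ 1 = 7.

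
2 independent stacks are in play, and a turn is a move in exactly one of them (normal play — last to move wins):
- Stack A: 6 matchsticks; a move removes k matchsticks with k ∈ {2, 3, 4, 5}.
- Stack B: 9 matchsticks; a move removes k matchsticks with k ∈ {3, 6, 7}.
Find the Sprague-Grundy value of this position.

For stack A, compute g(0), g(1), … with moves {2, 3, 4, 5}:
k:     0  1  2  3  4  5  6
g(k):  0  0  1  1  2  2  3
So g(6) = 3.
Build the Grundy sequence for stack B with g(k) = mex{g(k−s) : s ∈ {3, 6, 7}, s ≤ k}:
g(0) = mex{} = 0
g(1) = mex{} = 0
g(2) = mex{} = 0
g(3) = mex{0} = 1
g(4) = mex{0} = 1
g(5) = mex{0} = 1
g(6) = mex{0,1} = 2
g(7) = mex{0,1} = 2
g(8) = mex{0,1} = 2
g(9) = mex{0,1,2} = 3
So g(9) = 3.
The value of a disjunctive sum is the nim-sum of the parts.
Combined value = 3 ⊕ 3 = 0.

0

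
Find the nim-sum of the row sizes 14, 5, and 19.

Bitwise XOR of the heap sizes:
  01110  (14)
  00101  (5)
  10011  (19)
  -----
  11000  (24)

24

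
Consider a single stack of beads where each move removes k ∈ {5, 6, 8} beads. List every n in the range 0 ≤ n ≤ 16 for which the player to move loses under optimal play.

0, 1, 2, 3, 4, 13, 14, 15, 16

Build the Grundy sequence with g(k) = mex{g(k−s) : s ∈ {5, 6, 8}, s ≤ k}:
k:     0  1  2  3  4  5  6  7  8  9 10 11 12 13 14 15 16
g(k):  0  0  0  0  0  1  1  1  1  1  2  2  2  0  0  0  0
The P-positions (g = 0) in 0..16 are 0, 1, 2, 3, 4, 13, 14, 15, 16.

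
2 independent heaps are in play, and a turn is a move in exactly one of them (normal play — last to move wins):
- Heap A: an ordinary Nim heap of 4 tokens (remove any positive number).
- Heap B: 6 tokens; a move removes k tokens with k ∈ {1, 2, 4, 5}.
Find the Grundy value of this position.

4

Heap A is a plain Nim heap of size 4, so its Grundy value is 4.
Grundy values for heap B (subtraction set {1, 2, 4, 5}):
k:     0  1  2  3  4  5  6
g(k):  0  1  2  0  1  2  0
So g(6) = 0.
The value of a disjunctive sum is the nim-sum of the parts.
Combined value = 4 ⊕ 0 = 4.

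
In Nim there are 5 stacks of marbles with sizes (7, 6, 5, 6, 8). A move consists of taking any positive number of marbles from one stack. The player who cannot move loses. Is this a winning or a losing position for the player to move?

Winning position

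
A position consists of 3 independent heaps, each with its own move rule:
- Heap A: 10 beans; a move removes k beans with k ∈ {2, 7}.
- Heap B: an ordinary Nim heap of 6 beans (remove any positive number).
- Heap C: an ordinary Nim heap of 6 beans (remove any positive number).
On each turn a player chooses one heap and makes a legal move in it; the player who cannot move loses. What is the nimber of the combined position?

0

For heap A, compute g(0), g(1), … with moves {2, 7}:
g(0) = mex{} = 0
g(1) = mex{} = 0
g(2) = mex{0} = 1
g(3) = mex{0} = 1
g(4) = mex{1} = 0
g(5) = mex{1} = 0
g(6) = mex{0} = 1
g(7) = mex{0} = 1
g(8) = mex{0,1} = 2
g(9) = mex{1} = 0
g(10) = mex{1,2} = 0
So g(10) = 0.
Heap B is a plain Nim heap of size 6, so its Grundy value is 6.
Heap C is a plain Nim heap of size 6, so its Grundy value is 6.
The value of a disjunctive sum is the nim-sum of the parts.
Combined value = 0 ⊕ 6 ⊕ 6 = 0.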